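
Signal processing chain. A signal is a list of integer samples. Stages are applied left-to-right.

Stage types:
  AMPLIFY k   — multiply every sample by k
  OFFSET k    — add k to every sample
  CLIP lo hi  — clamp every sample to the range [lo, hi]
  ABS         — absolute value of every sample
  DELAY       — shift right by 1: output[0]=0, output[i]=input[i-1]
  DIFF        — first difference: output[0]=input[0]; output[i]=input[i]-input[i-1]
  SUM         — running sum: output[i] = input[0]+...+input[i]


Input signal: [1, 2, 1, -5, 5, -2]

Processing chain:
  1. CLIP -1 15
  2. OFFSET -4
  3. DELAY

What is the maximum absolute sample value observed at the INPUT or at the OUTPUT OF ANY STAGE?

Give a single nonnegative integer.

Input: [1, 2, 1, -5, 5, -2] (max |s|=5)
Stage 1 (CLIP -1 15): clip(1,-1,15)=1, clip(2,-1,15)=2, clip(1,-1,15)=1, clip(-5,-1,15)=-1, clip(5,-1,15)=5, clip(-2,-1,15)=-1 -> [1, 2, 1, -1, 5, -1] (max |s|=5)
Stage 2 (OFFSET -4): 1+-4=-3, 2+-4=-2, 1+-4=-3, -1+-4=-5, 5+-4=1, -1+-4=-5 -> [-3, -2, -3, -5, 1, -5] (max |s|=5)
Stage 3 (DELAY): [0, -3, -2, -3, -5, 1] = [0, -3, -2, -3, -5, 1] -> [0, -3, -2, -3, -5, 1] (max |s|=5)
Overall max amplitude: 5

Answer: 5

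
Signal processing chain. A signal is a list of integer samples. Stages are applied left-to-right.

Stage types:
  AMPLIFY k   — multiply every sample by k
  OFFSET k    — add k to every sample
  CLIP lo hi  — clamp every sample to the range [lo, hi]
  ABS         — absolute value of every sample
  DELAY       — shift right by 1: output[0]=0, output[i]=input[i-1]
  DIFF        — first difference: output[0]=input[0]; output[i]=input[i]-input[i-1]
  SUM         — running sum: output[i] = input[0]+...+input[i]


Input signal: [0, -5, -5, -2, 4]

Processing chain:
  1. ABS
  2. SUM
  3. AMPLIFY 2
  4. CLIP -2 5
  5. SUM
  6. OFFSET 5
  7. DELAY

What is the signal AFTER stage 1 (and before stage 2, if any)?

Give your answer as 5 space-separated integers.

Input: [0, -5, -5, -2, 4]
Stage 1 (ABS): |0|=0, |-5|=5, |-5|=5, |-2|=2, |4|=4 -> [0, 5, 5, 2, 4]

Answer: 0 5 5 2 4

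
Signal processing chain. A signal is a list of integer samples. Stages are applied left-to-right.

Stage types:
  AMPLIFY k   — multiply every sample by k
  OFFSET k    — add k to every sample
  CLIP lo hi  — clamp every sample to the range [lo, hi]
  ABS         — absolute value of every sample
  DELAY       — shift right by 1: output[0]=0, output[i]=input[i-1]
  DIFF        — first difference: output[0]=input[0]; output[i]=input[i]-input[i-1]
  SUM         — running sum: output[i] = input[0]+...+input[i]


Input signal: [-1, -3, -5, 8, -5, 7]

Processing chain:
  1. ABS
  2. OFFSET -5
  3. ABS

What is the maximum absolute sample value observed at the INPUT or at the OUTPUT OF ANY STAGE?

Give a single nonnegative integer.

Answer: 8

Derivation:
Input: [-1, -3, -5, 8, -5, 7] (max |s|=8)
Stage 1 (ABS): |-1|=1, |-3|=3, |-5|=5, |8|=8, |-5|=5, |7|=7 -> [1, 3, 5, 8, 5, 7] (max |s|=8)
Stage 2 (OFFSET -5): 1+-5=-4, 3+-5=-2, 5+-5=0, 8+-5=3, 5+-5=0, 7+-5=2 -> [-4, -2, 0, 3, 0, 2] (max |s|=4)
Stage 3 (ABS): |-4|=4, |-2|=2, |0|=0, |3|=3, |0|=0, |2|=2 -> [4, 2, 0, 3, 0, 2] (max |s|=4)
Overall max amplitude: 8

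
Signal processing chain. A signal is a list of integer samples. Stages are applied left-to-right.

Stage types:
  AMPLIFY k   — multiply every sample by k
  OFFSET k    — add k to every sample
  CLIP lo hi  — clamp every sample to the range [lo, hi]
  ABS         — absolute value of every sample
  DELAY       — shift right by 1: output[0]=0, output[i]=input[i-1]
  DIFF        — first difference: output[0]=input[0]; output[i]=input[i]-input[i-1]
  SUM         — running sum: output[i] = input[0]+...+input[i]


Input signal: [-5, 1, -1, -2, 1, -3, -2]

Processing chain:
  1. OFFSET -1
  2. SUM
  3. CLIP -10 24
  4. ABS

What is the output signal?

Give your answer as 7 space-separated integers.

Answer: 6 6 8 10 10 10 10

Derivation:
Input: [-5, 1, -1, -2, 1, -3, -2]
Stage 1 (OFFSET -1): -5+-1=-6, 1+-1=0, -1+-1=-2, -2+-1=-3, 1+-1=0, -3+-1=-4, -2+-1=-3 -> [-6, 0, -2, -3, 0, -4, -3]
Stage 2 (SUM): sum[0..0]=-6, sum[0..1]=-6, sum[0..2]=-8, sum[0..3]=-11, sum[0..4]=-11, sum[0..5]=-15, sum[0..6]=-18 -> [-6, -6, -8, -11, -11, -15, -18]
Stage 3 (CLIP -10 24): clip(-6,-10,24)=-6, clip(-6,-10,24)=-6, clip(-8,-10,24)=-8, clip(-11,-10,24)=-10, clip(-11,-10,24)=-10, clip(-15,-10,24)=-10, clip(-18,-10,24)=-10 -> [-6, -6, -8, -10, -10, -10, -10]
Stage 4 (ABS): |-6|=6, |-6|=6, |-8|=8, |-10|=10, |-10|=10, |-10|=10, |-10|=10 -> [6, 6, 8, 10, 10, 10, 10]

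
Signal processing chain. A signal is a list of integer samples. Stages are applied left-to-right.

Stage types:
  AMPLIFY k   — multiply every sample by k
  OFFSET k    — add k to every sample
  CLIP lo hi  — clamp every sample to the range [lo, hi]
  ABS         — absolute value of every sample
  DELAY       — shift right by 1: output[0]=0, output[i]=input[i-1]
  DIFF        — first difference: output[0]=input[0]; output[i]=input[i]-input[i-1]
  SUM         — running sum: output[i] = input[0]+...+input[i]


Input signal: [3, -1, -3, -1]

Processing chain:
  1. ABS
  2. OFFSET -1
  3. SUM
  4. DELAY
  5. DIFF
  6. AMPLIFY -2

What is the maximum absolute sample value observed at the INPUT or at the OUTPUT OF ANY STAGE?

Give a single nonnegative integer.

Answer: 4

Derivation:
Input: [3, -1, -3, -1] (max |s|=3)
Stage 1 (ABS): |3|=3, |-1|=1, |-3|=3, |-1|=1 -> [3, 1, 3, 1] (max |s|=3)
Stage 2 (OFFSET -1): 3+-1=2, 1+-1=0, 3+-1=2, 1+-1=0 -> [2, 0, 2, 0] (max |s|=2)
Stage 3 (SUM): sum[0..0]=2, sum[0..1]=2, sum[0..2]=4, sum[0..3]=4 -> [2, 2, 4, 4] (max |s|=4)
Stage 4 (DELAY): [0, 2, 2, 4] = [0, 2, 2, 4] -> [0, 2, 2, 4] (max |s|=4)
Stage 5 (DIFF): s[0]=0, 2-0=2, 2-2=0, 4-2=2 -> [0, 2, 0, 2] (max |s|=2)
Stage 6 (AMPLIFY -2): 0*-2=0, 2*-2=-4, 0*-2=0, 2*-2=-4 -> [0, -4, 0, -4] (max |s|=4)
Overall max amplitude: 4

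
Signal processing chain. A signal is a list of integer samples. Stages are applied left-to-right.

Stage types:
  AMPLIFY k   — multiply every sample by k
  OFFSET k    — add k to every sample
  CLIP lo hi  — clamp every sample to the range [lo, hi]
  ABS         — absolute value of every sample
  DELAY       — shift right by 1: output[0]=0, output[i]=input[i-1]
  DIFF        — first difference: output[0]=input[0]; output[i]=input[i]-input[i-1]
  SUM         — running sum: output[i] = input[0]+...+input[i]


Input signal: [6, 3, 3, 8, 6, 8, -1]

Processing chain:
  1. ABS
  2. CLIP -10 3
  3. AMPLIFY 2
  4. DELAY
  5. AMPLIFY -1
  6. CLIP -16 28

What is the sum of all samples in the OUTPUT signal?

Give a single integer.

Answer: -36

Derivation:
Input: [6, 3, 3, 8, 6, 8, -1]
Stage 1 (ABS): |6|=6, |3|=3, |3|=3, |8|=8, |6|=6, |8|=8, |-1|=1 -> [6, 3, 3, 8, 6, 8, 1]
Stage 2 (CLIP -10 3): clip(6,-10,3)=3, clip(3,-10,3)=3, clip(3,-10,3)=3, clip(8,-10,3)=3, clip(6,-10,3)=3, clip(8,-10,3)=3, clip(1,-10,3)=1 -> [3, 3, 3, 3, 3, 3, 1]
Stage 3 (AMPLIFY 2): 3*2=6, 3*2=6, 3*2=6, 3*2=6, 3*2=6, 3*2=6, 1*2=2 -> [6, 6, 6, 6, 6, 6, 2]
Stage 4 (DELAY): [0, 6, 6, 6, 6, 6, 6] = [0, 6, 6, 6, 6, 6, 6] -> [0, 6, 6, 6, 6, 6, 6]
Stage 5 (AMPLIFY -1): 0*-1=0, 6*-1=-6, 6*-1=-6, 6*-1=-6, 6*-1=-6, 6*-1=-6, 6*-1=-6 -> [0, -6, -6, -6, -6, -6, -6]
Stage 6 (CLIP -16 28): clip(0,-16,28)=0, clip(-6,-16,28)=-6, clip(-6,-16,28)=-6, clip(-6,-16,28)=-6, clip(-6,-16,28)=-6, clip(-6,-16,28)=-6, clip(-6,-16,28)=-6 -> [0, -6, -6, -6, -6, -6, -6]
Output sum: -36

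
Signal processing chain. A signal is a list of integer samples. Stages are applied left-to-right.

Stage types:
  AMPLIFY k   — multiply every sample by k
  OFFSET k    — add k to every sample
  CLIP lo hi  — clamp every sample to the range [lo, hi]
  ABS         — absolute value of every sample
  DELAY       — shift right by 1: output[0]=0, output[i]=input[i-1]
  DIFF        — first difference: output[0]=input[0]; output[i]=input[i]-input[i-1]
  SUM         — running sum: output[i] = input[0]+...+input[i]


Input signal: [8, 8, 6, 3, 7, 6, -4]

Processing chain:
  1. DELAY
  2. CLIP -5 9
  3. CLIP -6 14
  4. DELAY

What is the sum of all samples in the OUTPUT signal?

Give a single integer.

Answer: 32

Derivation:
Input: [8, 8, 6, 3, 7, 6, -4]
Stage 1 (DELAY): [0, 8, 8, 6, 3, 7, 6] = [0, 8, 8, 6, 3, 7, 6] -> [0, 8, 8, 6, 3, 7, 6]
Stage 2 (CLIP -5 9): clip(0,-5,9)=0, clip(8,-5,9)=8, clip(8,-5,9)=8, clip(6,-5,9)=6, clip(3,-5,9)=3, clip(7,-5,9)=7, clip(6,-5,9)=6 -> [0, 8, 8, 6, 3, 7, 6]
Stage 3 (CLIP -6 14): clip(0,-6,14)=0, clip(8,-6,14)=8, clip(8,-6,14)=8, clip(6,-6,14)=6, clip(3,-6,14)=3, clip(7,-6,14)=7, clip(6,-6,14)=6 -> [0, 8, 8, 6, 3, 7, 6]
Stage 4 (DELAY): [0, 0, 8, 8, 6, 3, 7] = [0, 0, 8, 8, 6, 3, 7] -> [0, 0, 8, 8, 6, 3, 7]
Output sum: 32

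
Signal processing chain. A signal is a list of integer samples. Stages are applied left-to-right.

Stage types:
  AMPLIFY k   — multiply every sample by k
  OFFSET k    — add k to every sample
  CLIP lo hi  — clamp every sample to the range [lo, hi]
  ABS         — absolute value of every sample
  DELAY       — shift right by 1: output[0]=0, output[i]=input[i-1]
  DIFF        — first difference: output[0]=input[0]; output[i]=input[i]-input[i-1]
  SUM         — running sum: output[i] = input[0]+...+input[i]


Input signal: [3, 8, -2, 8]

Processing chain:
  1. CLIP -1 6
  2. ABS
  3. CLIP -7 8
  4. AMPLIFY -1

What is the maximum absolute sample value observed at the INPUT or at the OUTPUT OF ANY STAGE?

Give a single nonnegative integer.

Answer: 8

Derivation:
Input: [3, 8, -2, 8] (max |s|=8)
Stage 1 (CLIP -1 6): clip(3,-1,6)=3, clip(8,-1,6)=6, clip(-2,-1,6)=-1, clip(8,-1,6)=6 -> [3, 6, -1, 6] (max |s|=6)
Stage 2 (ABS): |3|=3, |6|=6, |-1|=1, |6|=6 -> [3, 6, 1, 6] (max |s|=6)
Stage 3 (CLIP -7 8): clip(3,-7,8)=3, clip(6,-7,8)=6, clip(1,-7,8)=1, clip(6,-7,8)=6 -> [3, 6, 1, 6] (max |s|=6)
Stage 4 (AMPLIFY -1): 3*-1=-3, 6*-1=-6, 1*-1=-1, 6*-1=-6 -> [-3, -6, -1, -6] (max |s|=6)
Overall max amplitude: 8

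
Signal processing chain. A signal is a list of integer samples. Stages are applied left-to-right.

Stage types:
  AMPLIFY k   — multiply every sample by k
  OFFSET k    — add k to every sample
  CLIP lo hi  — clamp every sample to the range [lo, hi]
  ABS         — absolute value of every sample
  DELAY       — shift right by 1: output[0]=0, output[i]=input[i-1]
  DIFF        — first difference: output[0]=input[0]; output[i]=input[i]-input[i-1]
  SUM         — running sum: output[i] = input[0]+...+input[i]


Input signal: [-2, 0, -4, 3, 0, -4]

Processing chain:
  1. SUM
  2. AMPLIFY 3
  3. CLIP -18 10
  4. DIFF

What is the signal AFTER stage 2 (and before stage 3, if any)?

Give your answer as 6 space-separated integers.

Input: [-2, 0, -4, 3, 0, -4]
Stage 1 (SUM): sum[0..0]=-2, sum[0..1]=-2, sum[0..2]=-6, sum[0..3]=-3, sum[0..4]=-3, sum[0..5]=-7 -> [-2, -2, -6, -3, -3, -7]
Stage 2 (AMPLIFY 3): -2*3=-6, -2*3=-6, -6*3=-18, -3*3=-9, -3*3=-9, -7*3=-21 -> [-6, -6, -18, -9, -9, -21]

Answer: -6 -6 -18 -9 -9 -21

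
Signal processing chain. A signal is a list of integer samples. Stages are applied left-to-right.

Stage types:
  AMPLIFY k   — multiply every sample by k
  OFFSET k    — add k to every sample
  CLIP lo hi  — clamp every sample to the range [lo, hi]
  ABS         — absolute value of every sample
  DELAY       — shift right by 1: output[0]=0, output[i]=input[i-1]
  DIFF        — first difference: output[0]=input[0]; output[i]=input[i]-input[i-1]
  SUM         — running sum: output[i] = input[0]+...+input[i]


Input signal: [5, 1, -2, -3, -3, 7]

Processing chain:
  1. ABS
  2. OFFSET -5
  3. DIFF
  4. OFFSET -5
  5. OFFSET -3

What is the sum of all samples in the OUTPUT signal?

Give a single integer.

Input: [5, 1, -2, -3, -3, 7]
Stage 1 (ABS): |5|=5, |1|=1, |-2|=2, |-3|=3, |-3|=3, |7|=7 -> [5, 1, 2, 3, 3, 7]
Stage 2 (OFFSET -5): 5+-5=0, 1+-5=-4, 2+-5=-3, 3+-5=-2, 3+-5=-2, 7+-5=2 -> [0, -4, -3, -2, -2, 2]
Stage 3 (DIFF): s[0]=0, -4-0=-4, -3--4=1, -2--3=1, -2--2=0, 2--2=4 -> [0, -4, 1, 1, 0, 4]
Stage 4 (OFFSET -5): 0+-5=-5, -4+-5=-9, 1+-5=-4, 1+-5=-4, 0+-5=-5, 4+-5=-1 -> [-5, -9, -4, -4, -5, -1]
Stage 5 (OFFSET -3): -5+-3=-8, -9+-3=-12, -4+-3=-7, -4+-3=-7, -5+-3=-8, -1+-3=-4 -> [-8, -12, -7, -7, -8, -4]
Output sum: -46

Answer: -46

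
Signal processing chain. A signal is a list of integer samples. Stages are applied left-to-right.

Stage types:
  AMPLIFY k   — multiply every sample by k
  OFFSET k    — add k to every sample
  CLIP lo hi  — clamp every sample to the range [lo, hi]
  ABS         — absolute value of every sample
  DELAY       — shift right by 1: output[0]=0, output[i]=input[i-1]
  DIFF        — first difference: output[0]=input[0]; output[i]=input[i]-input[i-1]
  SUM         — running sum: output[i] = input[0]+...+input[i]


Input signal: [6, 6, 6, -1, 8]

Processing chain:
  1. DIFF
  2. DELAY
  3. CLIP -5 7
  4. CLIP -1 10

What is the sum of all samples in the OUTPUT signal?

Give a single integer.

Input: [6, 6, 6, -1, 8]
Stage 1 (DIFF): s[0]=6, 6-6=0, 6-6=0, -1-6=-7, 8--1=9 -> [6, 0, 0, -7, 9]
Stage 2 (DELAY): [0, 6, 0, 0, -7] = [0, 6, 0, 0, -7] -> [0, 6, 0, 0, -7]
Stage 3 (CLIP -5 7): clip(0,-5,7)=0, clip(6,-5,7)=6, clip(0,-5,7)=0, clip(0,-5,7)=0, clip(-7,-5,7)=-5 -> [0, 6, 0, 0, -5]
Stage 4 (CLIP -1 10): clip(0,-1,10)=0, clip(6,-1,10)=6, clip(0,-1,10)=0, clip(0,-1,10)=0, clip(-5,-1,10)=-1 -> [0, 6, 0, 0, -1]
Output sum: 5

Answer: 5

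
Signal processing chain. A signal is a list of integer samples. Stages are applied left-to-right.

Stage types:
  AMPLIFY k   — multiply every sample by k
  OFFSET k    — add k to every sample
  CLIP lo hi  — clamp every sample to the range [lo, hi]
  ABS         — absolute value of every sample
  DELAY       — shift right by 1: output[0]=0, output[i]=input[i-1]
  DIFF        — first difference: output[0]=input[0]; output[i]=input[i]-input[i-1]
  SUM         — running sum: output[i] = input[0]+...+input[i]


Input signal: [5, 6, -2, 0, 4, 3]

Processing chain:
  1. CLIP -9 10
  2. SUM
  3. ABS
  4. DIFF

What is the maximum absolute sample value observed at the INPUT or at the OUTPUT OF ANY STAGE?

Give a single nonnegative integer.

Input: [5, 6, -2, 0, 4, 3] (max |s|=6)
Stage 1 (CLIP -9 10): clip(5,-9,10)=5, clip(6,-9,10)=6, clip(-2,-9,10)=-2, clip(0,-9,10)=0, clip(4,-9,10)=4, clip(3,-9,10)=3 -> [5, 6, -2, 0, 4, 3] (max |s|=6)
Stage 2 (SUM): sum[0..0]=5, sum[0..1]=11, sum[0..2]=9, sum[0..3]=9, sum[0..4]=13, sum[0..5]=16 -> [5, 11, 9, 9, 13, 16] (max |s|=16)
Stage 3 (ABS): |5|=5, |11|=11, |9|=9, |9|=9, |13|=13, |16|=16 -> [5, 11, 9, 9, 13, 16] (max |s|=16)
Stage 4 (DIFF): s[0]=5, 11-5=6, 9-11=-2, 9-9=0, 13-9=4, 16-13=3 -> [5, 6, -2, 0, 4, 3] (max |s|=6)
Overall max amplitude: 16

Answer: 16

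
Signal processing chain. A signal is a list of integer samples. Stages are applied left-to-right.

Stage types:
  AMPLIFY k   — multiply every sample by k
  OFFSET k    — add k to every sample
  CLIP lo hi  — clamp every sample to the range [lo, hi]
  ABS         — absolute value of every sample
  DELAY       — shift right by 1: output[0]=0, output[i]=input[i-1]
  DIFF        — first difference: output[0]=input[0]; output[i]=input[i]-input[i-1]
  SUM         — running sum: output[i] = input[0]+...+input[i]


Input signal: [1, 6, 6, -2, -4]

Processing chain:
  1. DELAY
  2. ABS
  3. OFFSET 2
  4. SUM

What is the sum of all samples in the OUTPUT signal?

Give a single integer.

Answer: 66

Derivation:
Input: [1, 6, 6, -2, -4]
Stage 1 (DELAY): [0, 1, 6, 6, -2] = [0, 1, 6, 6, -2] -> [0, 1, 6, 6, -2]
Stage 2 (ABS): |0|=0, |1|=1, |6|=6, |6|=6, |-2|=2 -> [0, 1, 6, 6, 2]
Stage 3 (OFFSET 2): 0+2=2, 1+2=3, 6+2=8, 6+2=8, 2+2=4 -> [2, 3, 8, 8, 4]
Stage 4 (SUM): sum[0..0]=2, sum[0..1]=5, sum[0..2]=13, sum[0..3]=21, sum[0..4]=25 -> [2, 5, 13, 21, 25]
Output sum: 66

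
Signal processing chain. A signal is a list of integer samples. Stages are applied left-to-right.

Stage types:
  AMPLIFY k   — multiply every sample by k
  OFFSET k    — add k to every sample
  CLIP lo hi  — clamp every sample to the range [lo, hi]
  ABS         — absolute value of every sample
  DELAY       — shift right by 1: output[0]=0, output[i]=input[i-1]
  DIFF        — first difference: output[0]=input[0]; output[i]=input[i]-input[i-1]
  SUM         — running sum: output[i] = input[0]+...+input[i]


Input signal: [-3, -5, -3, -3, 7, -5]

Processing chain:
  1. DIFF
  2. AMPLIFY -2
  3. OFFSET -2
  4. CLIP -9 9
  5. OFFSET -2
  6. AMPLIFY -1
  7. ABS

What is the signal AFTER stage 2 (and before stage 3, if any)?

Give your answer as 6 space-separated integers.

Input: [-3, -5, -3, -3, 7, -5]
Stage 1 (DIFF): s[0]=-3, -5--3=-2, -3--5=2, -3--3=0, 7--3=10, -5-7=-12 -> [-3, -2, 2, 0, 10, -12]
Stage 2 (AMPLIFY -2): -3*-2=6, -2*-2=4, 2*-2=-4, 0*-2=0, 10*-2=-20, -12*-2=24 -> [6, 4, -4, 0, -20, 24]

Answer: 6 4 -4 0 -20 24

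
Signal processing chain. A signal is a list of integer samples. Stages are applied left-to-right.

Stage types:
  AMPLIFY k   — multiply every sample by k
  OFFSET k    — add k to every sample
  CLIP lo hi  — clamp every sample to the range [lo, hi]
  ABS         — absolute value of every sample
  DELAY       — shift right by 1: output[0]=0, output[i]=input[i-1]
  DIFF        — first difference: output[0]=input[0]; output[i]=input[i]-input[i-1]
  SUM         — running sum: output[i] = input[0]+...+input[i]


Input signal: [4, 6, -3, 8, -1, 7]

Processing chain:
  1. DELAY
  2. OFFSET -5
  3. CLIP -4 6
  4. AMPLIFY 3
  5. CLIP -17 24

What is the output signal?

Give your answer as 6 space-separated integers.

Answer: -12 -3 3 -12 9 -12

Derivation:
Input: [4, 6, -3, 8, -1, 7]
Stage 1 (DELAY): [0, 4, 6, -3, 8, -1] = [0, 4, 6, -3, 8, -1] -> [0, 4, 6, -3, 8, -1]
Stage 2 (OFFSET -5): 0+-5=-5, 4+-5=-1, 6+-5=1, -3+-5=-8, 8+-5=3, -1+-5=-6 -> [-5, -1, 1, -8, 3, -6]
Stage 3 (CLIP -4 6): clip(-5,-4,6)=-4, clip(-1,-4,6)=-1, clip(1,-4,6)=1, clip(-8,-4,6)=-4, clip(3,-4,6)=3, clip(-6,-4,6)=-4 -> [-4, -1, 1, -4, 3, -4]
Stage 4 (AMPLIFY 3): -4*3=-12, -1*3=-3, 1*3=3, -4*3=-12, 3*3=9, -4*3=-12 -> [-12, -3, 3, -12, 9, -12]
Stage 5 (CLIP -17 24): clip(-12,-17,24)=-12, clip(-3,-17,24)=-3, clip(3,-17,24)=3, clip(-12,-17,24)=-12, clip(9,-17,24)=9, clip(-12,-17,24)=-12 -> [-12, -3, 3, -12, 9, -12]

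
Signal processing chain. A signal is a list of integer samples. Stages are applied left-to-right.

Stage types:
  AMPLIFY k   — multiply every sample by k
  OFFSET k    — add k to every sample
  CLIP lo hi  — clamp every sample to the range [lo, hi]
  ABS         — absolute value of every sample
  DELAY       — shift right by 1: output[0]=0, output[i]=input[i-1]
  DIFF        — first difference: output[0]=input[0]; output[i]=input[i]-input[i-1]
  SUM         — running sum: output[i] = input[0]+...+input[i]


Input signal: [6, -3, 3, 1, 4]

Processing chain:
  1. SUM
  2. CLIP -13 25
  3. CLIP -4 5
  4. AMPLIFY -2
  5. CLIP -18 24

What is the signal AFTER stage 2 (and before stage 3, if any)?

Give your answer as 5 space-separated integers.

Answer: 6 3 6 7 11

Derivation:
Input: [6, -3, 3, 1, 4]
Stage 1 (SUM): sum[0..0]=6, sum[0..1]=3, sum[0..2]=6, sum[0..3]=7, sum[0..4]=11 -> [6, 3, 6, 7, 11]
Stage 2 (CLIP -13 25): clip(6,-13,25)=6, clip(3,-13,25)=3, clip(6,-13,25)=6, clip(7,-13,25)=7, clip(11,-13,25)=11 -> [6, 3, 6, 7, 11]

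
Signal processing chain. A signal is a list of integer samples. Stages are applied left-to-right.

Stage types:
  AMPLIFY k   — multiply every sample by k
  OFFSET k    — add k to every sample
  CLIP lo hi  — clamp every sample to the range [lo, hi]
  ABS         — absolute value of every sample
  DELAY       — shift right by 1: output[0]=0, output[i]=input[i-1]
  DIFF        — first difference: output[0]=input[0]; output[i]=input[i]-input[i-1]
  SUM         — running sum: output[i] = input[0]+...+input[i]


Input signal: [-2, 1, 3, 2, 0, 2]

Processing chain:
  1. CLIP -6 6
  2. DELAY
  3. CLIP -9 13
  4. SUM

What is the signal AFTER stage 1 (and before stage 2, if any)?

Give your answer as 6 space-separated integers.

Input: [-2, 1, 3, 2, 0, 2]
Stage 1 (CLIP -6 6): clip(-2,-6,6)=-2, clip(1,-6,6)=1, clip(3,-6,6)=3, clip(2,-6,6)=2, clip(0,-6,6)=0, clip(2,-6,6)=2 -> [-2, 1, 3, 2, 0, 2]

Answer: -2 1 3 2 0 2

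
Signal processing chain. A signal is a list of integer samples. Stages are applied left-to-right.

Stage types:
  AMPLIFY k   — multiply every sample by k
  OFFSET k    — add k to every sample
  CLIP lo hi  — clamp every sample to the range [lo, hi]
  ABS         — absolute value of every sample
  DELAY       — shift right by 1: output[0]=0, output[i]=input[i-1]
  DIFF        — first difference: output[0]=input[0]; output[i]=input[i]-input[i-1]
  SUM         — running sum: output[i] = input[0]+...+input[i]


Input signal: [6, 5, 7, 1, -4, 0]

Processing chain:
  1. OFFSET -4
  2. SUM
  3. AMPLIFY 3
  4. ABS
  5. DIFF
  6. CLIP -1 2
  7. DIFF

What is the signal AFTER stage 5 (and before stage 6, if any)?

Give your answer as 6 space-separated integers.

Input: [6, 5, 7, 1, -4, 0]
Stage 1 (OFFSET -4): 6+-4=2, 5+-4=1, 7+-4=3, 1+-4=-3, -4+-4=-8, 0+-4=-4 -> [2, 1, 3, -3, -8, -4]
Stage 2 (SUM): sum[0..0]=2, sum[0..1]=3, sum[0..2]=6, sum[0..3]=3, sum[0..4]=-5, sum[0..5]=-9 -> [2, 3, 6, 3, -5, -9]
Stage 3 (AMPLIFY 3): 2*3=6, 3*3=9, 6*3=18, 3*3=9, -5*3=-15, -9*3=-27 -> [6, 9, 18, 9, -15, -27]
Stage 4 (ABS): |6|=6, |9|=9, |18|=18, |9|=9, |-15|=15, |-27|=27 -> [6, 9, 18, 9, 15, 27]
Stage 5 (DIFF): s[0]=6, 9-6=3, 18-9=9, 9-18=-9, 15-9=6, 27-15=12 -> [6, 3, 9, -9, 6, 12]

Answer: 6 3 9 -9 6 12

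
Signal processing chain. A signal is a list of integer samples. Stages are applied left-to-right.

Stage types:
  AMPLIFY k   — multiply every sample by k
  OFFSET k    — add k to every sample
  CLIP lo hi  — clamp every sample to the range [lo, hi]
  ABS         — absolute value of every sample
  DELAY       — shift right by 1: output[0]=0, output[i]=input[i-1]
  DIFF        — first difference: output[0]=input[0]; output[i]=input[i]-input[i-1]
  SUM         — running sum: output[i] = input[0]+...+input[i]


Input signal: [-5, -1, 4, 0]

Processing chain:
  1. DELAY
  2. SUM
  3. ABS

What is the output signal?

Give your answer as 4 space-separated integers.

Input: [-5, -1, 4, 0]
Stage 1 (DELAY): [0, -5, -1, 4] = [0, -5, -1, 4] -> [0, -5, -1, 4]
Stage 2 (SUM): sum[0..0]=0, sum[0..1]=-5, sum[0..2]=-6, sum[0..3]=-2 -> [0, -5, -6, -2]
Stage 3 (ABS): |0|=0, |-5|=5, |-6|=6, |-2|=2 -> [0, 5, 6, 2]

Answer: 0 5 6 2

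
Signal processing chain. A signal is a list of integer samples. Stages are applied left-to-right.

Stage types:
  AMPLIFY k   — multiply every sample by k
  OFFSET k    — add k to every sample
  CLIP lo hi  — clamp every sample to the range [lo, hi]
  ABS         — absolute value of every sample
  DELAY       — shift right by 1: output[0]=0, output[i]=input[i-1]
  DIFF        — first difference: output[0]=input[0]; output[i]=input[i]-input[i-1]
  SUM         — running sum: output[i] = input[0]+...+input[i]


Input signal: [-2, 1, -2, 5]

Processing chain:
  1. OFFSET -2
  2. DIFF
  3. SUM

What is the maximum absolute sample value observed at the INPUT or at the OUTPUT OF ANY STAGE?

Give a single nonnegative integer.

Answer: 7

Derivation:
Input: [-2, 1, -2, 5] (max |s|=5)
Stage 1 (OFFSET -2): -2+-2=-4, 1+-2=-1, -2+-2=-4, 5+-2=3 -> [-4, -1, -4, 3] (max |s|=4)
Stage 2 (DIFF): s[0]=-4, -1--4=3, -4--1=-3, 3--4=7 -> [-4, 3, -3, 7] (max |s|=7)
Stage 3 (SUM): sum[0..0]=-4, sum[0..1]=-1, sum[0..2]=-4, sum[0..3]=3 -> [-4, -1, -4, 3] (max |s|=4)
Overall max amplitude: 7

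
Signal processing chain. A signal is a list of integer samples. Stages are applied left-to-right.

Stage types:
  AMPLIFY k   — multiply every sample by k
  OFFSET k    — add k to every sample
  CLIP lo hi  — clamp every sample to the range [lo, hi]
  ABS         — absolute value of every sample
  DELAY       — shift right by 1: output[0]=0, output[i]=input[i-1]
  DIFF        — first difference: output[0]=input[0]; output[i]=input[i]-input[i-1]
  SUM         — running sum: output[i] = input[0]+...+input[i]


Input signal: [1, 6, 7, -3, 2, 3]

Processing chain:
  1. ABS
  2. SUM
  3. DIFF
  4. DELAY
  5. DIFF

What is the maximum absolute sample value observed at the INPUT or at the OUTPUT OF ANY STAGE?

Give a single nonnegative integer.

Input: [1, 6, 7, -3, 2, 3] (max |s|=7)
Stage 1 (ABS): |1|=1, |6|=6, |7|=7, |-3|=3, |2|=2, |3|=3 -> [1, 6, 7, 3, 2, 3] (max |s|=7)
Stage 2 (SUM): sum[0..0]=1, sum[0..1]=7, sum[0..2]=14, sum[0..3]=17, sum[0..4]=19, sum[0..5]=22 -> [1, 7, 14, 17, 19, 22] (max |s|=22)
Stage 3 (DIFF): s[0]=1, 7-1=6, 14-7=7, 17-14=3, 19-17=2, 22-19=3 -> [1, 6, 7, 3, 2, 3] (max |s|=7)
Stage 4 (DELAY): [0, 1, 6, 7, 3, 2] = [0, 1, 6, 7, 3, 2] -> [0, 1, 6, 7, 3, 2] (max |s|=7)
Stage 5 (DIFF): s[0]=0, 1-0=1, 6-1=5, 7-6=1, 3-7=-4, 2-3=-1 -> [0, 1, 5, 1, -4, -1] (max |s|=5)
Overall max amplitude: 22

Answer: 22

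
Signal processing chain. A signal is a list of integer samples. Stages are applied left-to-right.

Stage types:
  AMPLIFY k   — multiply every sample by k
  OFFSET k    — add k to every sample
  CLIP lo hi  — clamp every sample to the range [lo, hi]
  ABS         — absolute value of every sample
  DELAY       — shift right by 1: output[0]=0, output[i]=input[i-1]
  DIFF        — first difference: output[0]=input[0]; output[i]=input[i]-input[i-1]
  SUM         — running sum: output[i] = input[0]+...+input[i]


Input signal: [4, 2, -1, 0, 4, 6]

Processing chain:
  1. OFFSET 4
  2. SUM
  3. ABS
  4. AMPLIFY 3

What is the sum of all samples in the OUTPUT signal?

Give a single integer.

Input: [4, 2, -1, 0, 4, 6]
Stage 1 (OFFSET 4): 4+4=8, 2+4=6, -1+4=3, 0+4=4, 4+4=8, 6+4=10 -> [8, 6, 3, 4, 8, 10]
Stage 2 (SUM): sum[0..0]=8, sum[0..1]=14, sum[0..2]=17, sum[0..3]=21, sum[0..4]=29, sum[0..5]=39 -> [8, 14, 17, 21, 29, 39]
Stage 3 (ABS): |8|=8, |14|=14, |17|=17, |21|=21, |29|=29, |39|=39 -> [8, 14, 17, 21, 29, 39]
Stage 4 (AMPLIFY 3): 8*3=24, 14*3=42, 17*3=51, 21*3=63, 29*3=87, 39*3=117 -> [24, 42, 51, 63, 87, 117]
Output sum: 384

Answer: 384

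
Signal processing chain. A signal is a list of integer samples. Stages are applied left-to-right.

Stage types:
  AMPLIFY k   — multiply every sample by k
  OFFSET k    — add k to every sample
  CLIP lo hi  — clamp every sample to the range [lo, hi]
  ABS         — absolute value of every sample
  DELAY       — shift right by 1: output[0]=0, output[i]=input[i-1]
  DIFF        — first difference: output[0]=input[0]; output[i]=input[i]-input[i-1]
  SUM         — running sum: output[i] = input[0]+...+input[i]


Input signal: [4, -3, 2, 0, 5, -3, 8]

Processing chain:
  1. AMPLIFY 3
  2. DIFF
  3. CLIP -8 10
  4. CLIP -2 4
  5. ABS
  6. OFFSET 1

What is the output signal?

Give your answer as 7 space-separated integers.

Input: [4, -3, 2, 0, 5, -3, 8]
Stage 1 (AMPLIFY 3): 4*3=12, -3*3=-9, 2*3=6, 0*3=0, 5*3=15, -3*3=-9, 8*3=24 -> [12, -9, 6, 0, 15, -9, 24]
Stage 2 (DIFF): s[0]=12, -9-12=-21, 6--9=15, 0-6=-6, 15-0=15, -9-15=-24, 24--9=33 -> [12, -21, 15, -6, 15, -24, 33]
Stage 3 (CLIP -8 10): clip(12,-8,10)=10, clip(-21,-8,10)=-8, clip(15,-8,10)=10, clip(-6,-8,10)=-6, clip(15,-8,10)=10, clip(-24,-8,10)=-8, clip(33,-8,10)=10 -> [10, -8, 10, -6, 10, -8, 10]
Stage 4 (CLIP -2 4): clip(10,-2,4)=4, clip(-8,-2,4)=-2, clip(10,-2,4)=4, clip(-6,-2,4)=-2, clip(10,-2,4)=4, clip(-8,-2,4)=-2, clip(10,-2,4)=4 -> [4, -2, 4, -2, 4, -2, 4]
Stage 5 (ABS): |4|=4, |-2|=2, |4|=4, |-2|=2, |4|=4, |-2|=2, |4|=4 -> [4, 2, 4, 2, 4, 2, 4]
Stage 6 (OFFSET 1): 4+1=5, 2+1=3, 4+1=5, 2+1=3, 4+1=5, 2+1=3, 4+1=5 -> [5, 3, 5, 3, 5, 3, 5]

Answer: 5 3 5 3 5 3 5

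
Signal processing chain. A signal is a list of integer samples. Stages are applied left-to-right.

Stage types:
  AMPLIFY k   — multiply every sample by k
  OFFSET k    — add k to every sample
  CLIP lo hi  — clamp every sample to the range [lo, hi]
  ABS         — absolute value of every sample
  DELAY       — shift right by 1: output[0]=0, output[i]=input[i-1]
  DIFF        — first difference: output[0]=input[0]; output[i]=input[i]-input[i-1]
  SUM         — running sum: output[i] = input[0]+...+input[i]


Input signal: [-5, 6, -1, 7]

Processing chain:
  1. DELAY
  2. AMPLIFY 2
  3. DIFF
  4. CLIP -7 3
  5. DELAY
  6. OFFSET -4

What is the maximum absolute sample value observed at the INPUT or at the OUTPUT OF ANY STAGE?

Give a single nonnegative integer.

Answer: 22

Derivation:
Input: [-5, 6, -1, 7] (max |s|=7)
Stage 1 (DELAY): [0, -5, 6, -1] = [0, -5, 6, -1] -> [0, -5, 6, -1] (max |s|=6)
Stage 2 (AMPLIFY 2): 0*2=0, -5*2=-10, 6*2=12, -1*2=-2 -> [0, -10, 12, -2] (max |s|=12)
Stage 3 (DIFF): s[0]=0, -10-0=-10, 12--10=22, -2-12=-14 -> [0, -10, 22, -14] (max |s|=22)
Stage 4 (CLIP -7 3): clip(0,-7,3)=0, clip(-10,-7,3)=-7, clip(22,-7,3)=3, clip(-14,-7,3)=-7 -> [0, -7, 3, -7] (max |s|=7)
Stage 5 (DELAY): [0, 0, -7, 3] = [0, 0, -7, 3] -> [0, 0, -7, 3] (max |s|=7)
Stage 6 (OFFSET -4): 0+-4=-4, 0+-4=-4, -7+-4=-11, 3+-4=-1 -> [-4, -4, -11, -1] (max |s|=11)
Overall max amplitude: 22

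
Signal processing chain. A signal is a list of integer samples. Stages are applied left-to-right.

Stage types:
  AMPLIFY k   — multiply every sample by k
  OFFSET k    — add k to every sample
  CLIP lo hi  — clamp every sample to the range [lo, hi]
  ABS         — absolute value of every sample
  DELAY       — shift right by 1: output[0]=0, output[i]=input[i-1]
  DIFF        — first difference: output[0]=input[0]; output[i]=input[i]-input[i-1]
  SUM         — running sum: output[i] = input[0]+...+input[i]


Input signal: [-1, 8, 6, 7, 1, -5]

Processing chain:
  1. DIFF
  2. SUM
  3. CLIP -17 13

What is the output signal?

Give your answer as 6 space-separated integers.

Answer: -1 8 6 7 1 -5

Derivation:
Input: [-1, 8, 6, 7, 1, -5]
Stage 1 (DIFF): s[0]=-1, 8--1=9, 6-8=-2, 7-6=1, 1-7=-6, -5-1=-6 -> [-1, 9, -2, 1, -6, -6]
Stage 2 (SUM): sum[0..0]=-1, sum[0..1]=8, sum[0..2]=6, sum[0..3]=7, sum[0..4]=1, sum[0..5]=-5 -> [-1, 8, 6, 7, 1, -5]
Stage 3 (CLIP -17 13): clip(-1,-17,13)=-1, clip(8,-17,13)=8, clip(6,-17,13)=6, clip(7,-17,13)=7, clip(1,-17,13)=1, clip(-5,-17,13)=-5 -> [-1, 8, 6, 7, 1, -5]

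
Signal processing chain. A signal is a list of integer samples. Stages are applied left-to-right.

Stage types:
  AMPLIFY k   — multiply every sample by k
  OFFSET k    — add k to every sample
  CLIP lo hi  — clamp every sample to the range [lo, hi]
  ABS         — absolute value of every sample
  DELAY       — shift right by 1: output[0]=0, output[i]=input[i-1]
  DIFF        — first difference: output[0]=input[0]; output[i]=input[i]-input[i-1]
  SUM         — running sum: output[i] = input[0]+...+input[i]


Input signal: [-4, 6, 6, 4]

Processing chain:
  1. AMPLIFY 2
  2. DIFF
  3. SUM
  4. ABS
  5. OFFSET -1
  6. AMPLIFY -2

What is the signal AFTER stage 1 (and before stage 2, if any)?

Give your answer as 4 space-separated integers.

Answer: -8 12 12 8

Derivation:
Input: [-4, 6, 6, 4]
Stage 1 (AMPLIFY 2): -4*2=-8, 6*2=12, 6*2=12, 4*2=8 -> [-8, 12, 12, 8]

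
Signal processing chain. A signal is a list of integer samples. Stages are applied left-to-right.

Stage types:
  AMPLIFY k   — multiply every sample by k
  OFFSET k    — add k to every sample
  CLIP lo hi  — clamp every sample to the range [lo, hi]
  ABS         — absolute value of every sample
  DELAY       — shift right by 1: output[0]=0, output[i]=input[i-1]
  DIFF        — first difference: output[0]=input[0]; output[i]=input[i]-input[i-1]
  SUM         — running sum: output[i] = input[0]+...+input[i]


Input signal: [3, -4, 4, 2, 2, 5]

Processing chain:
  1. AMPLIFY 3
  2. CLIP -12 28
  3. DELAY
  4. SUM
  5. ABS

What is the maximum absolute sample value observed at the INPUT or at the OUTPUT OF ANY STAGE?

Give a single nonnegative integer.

Answer: 21

Derivation:
Input: [3, -4, 4, 2, 2, 5] (max |s|=5)
Stage 1 (AMPLIFY 3): 3*3=9, -4*3=-12, 4*3=12, 2*3=6, 2*3=6, 5*3=15 -> [9, -12, 12, 6, 6, 15] (max |s|=15)
Stage 2 (CLIP -12 28): clip(9,-12,28)=9, clip(-12,-12,28)=-12, clip(12,-12,28)=12, clip(6,-12,28)=6, clip(6,-12,28)=6, clip(15,-12,28)=15 -> [9, -12, 12, 6, 6, 15] (max |s|=15)
Stage 3 (DELAY): [0, 9, -12, 12, 6, 6] = [0, 9, -12, 12, 6, 6] -> [0, 9, -12, 12, 6, 6] (max |s|=12)
Stage 4 (SUM): sum[0..0]=0, sum[0..1]=9, sum[0..2]=-3, sum[0..3]=9, sum[0..4]=15, sum[0..5]=21 -> [0, 9, -3, 9, 15, 21] (max |s|=21)
Stage 5 (ABS): |0|=0, |9|=9, |-3|=3, |9|=9, |15|=15, |21|=21 -> [0, 9, 3, 9, 15, 21] (max |s|=21)
Overall max amplitude: 21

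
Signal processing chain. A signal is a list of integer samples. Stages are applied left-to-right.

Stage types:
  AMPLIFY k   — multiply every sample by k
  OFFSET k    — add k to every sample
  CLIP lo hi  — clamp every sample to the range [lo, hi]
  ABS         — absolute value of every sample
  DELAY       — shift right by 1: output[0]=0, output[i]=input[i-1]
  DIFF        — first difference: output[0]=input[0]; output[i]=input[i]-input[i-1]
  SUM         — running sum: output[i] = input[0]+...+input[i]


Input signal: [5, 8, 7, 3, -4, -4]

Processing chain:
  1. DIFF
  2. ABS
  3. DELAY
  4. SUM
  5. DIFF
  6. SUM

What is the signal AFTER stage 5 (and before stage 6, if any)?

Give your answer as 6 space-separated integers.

Answer: 0 5 3 1 4 7

Derivation:
Input: [5, 8, 7, 3, -4, -4]
Stage 1 (DIFF): s[0]=5, 8-5=3, 7-8=-1, 3-7=-4, -4-3=-7, -4--4=0 -> [5, 3, -1, -4, -7, 0]
Stage 2 (ABS): |5|=5, |3|=3, |-1|=1, |-4|=4, |-7|=7, |0|=0 -> [5, 3, 1, 4, 7, 0]
Stage 3 (DELAY): [0, 5, 3, 1, 4, 7] = [0, 5, 3, 1, 4, 7] -> [0, 5, 3, 1, 4, 7]
Stage 4 (SUM): sum[0..0]=0, sum[0..1]=5, sum[0..2]=8, sum[0..3]=9, sum[0..4]=13, sum[0..5]=20 -> [0, 5, 8, 9, 13, 20]
Stage 5 (DIFF): s[0]=0, 5-0=5, 8-5=3, 9-8=1, 13-9=4, 20-13=7 -> [0, 5, 3, 1, 4, 7]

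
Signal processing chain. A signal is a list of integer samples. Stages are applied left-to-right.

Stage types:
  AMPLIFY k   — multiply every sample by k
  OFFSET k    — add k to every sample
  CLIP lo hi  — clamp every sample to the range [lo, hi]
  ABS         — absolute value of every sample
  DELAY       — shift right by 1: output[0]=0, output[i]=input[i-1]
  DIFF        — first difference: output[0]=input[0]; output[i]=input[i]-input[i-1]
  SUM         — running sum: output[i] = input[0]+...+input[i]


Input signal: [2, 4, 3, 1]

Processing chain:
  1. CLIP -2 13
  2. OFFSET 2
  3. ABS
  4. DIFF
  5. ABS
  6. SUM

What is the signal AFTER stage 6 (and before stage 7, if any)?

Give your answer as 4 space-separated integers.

Answer: 4 6 7 9

Derivation:
Input: [2, 4, 3, 1]
Stage 1 (CLIP -2 13): clip(2,-2,13)=2, clip(4,-2,13)=4, clip(3,-2,13)=3, clip(1,-2,13)=1 -> [2, 4, 3, 1]
Stage 2 (OFFSET 2): 2+2=4, 4+2=6, 3+2=5, 1+2=3 -> [4, 6, 5, 3]
Stage 3 (ABS): |4|=4, |6|=6, |5|=5, |3|=3 -> [4, 6, 5, 3]
Stage 4 (DIFF): s[0]=4, 6-4=2, 5-6=-1, 3-5=-2 -> [4, 2, -1, -2]
Stage 5 (ABS): |4|=4, |2|=2, |-1|=1, |-2|=2 -> [4, 2, 1, 2]
Stage 6 (SUM): sum[0..0]=4, sum[0..1]=6, sum[0..2]=7, sum[0..3]=9 -> [4, 6, 7, 9]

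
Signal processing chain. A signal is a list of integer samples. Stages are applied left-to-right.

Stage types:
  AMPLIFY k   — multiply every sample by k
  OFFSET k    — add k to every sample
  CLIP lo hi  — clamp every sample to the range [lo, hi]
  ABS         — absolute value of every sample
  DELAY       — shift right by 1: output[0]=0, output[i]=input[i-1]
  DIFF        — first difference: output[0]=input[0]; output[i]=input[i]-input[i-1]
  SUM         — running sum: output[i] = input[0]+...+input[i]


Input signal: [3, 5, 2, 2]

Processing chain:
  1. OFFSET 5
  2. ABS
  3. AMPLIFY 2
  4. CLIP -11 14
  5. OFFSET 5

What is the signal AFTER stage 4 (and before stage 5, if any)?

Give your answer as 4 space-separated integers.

Answer: 14 14 14 14

Derivation:
Input: [3, 5, 2, 2]
Stage 1 (OFFSET 5): 3+5=8, 5+5=10, 2+5=7, 2+5=7 -> [8, 10, 7, 7]
Stage 2 (ABS): |8|=8, |10|=10, |7|=7, |7|=7 -> [8, 10, 7, 7]
Stage 3 (AMPLIFY 2): 8*2=16, 10*2=20, 7*2=14, 7*2=14 -> [16, 20, 14, 14]
Stage 4 (CLIP -11 14): clip(16,-11,14)=14, clip(20,-11,14)=14, clip(14,-11,14)=14, clip(14,-11,14)=14 -> [14, 14, 14, 14]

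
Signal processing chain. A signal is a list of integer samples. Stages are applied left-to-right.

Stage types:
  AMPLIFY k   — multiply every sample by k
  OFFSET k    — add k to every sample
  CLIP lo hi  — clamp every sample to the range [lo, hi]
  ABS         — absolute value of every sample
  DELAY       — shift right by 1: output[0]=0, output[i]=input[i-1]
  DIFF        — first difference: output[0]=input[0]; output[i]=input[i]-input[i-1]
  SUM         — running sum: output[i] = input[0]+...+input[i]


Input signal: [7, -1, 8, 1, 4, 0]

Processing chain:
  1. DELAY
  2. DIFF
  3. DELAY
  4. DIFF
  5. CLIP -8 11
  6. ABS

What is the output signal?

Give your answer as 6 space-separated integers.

Input: [7, -1, 8, 1, 4, 0]
Stage 1 (DELAY): [0, 7, -1, 8, 1, 4] = [0, 7, -1, 8, 1, 4] -> [0, 7, -1, 8, 1, 4]
Stage 2 (DIFF): s[0]=0, 7-0=7, -1-7=-8, 8--1=9, 1-8=-7, 4-1=3 -> [0, 7, -8, 9, -7, 3]
Stage 3 (DELAY): [0, 0, 7, -8, 9, -7] = [0, 0, 7, -8, 9, -7] -> [0, 0, 7, -8, 9, -7]
Stage 4 (DIFF): s[0]=0, 0-0=0, 7-0=7, -8-7=-15, 9--8=17, -7-9=-16 -> [0, 0, 7, -15, 17, -16]
Stage 5 (CLIP -8 11): clip(0,-8,11)=0, clip(0,-8,11)=0, clip(7,-8,11)=7, clip(-15,-8,11)=-8, clip(17,-8,11)=11, clip(-16,-8,11)=-8 -> [0, 0, 7, -8, 11, -8]
Stage 6 (ABS): |0|=0, |0|=0, |7|=7, |-8|=8, |11|=11, |-8|=8 -> [0, 0, 7, 8, 11, 8]

Answer: 0 0 7 8 11 8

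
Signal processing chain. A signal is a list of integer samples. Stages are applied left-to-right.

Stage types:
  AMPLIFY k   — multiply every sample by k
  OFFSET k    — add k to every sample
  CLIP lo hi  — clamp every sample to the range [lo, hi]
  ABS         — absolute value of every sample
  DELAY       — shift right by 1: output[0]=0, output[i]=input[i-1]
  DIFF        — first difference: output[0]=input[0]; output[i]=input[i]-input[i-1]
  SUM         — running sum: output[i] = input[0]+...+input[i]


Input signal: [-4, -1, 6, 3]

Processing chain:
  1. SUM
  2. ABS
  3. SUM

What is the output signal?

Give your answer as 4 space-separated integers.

Answer: 4 9 10 14

Derivation:
Input: [-4, -1, 6, 3]
Stage 1 (SUM): sum[0..0]=-4, sum[0..1]=-5, sum[0..2]=1, sum[0..3]=4 -> [-4, -5, 1, 4]
Stage 2 (ABS): |-4|=4, |-5|=5, |1|=1, |4|=4 -> [4, 5, 1, 4]
Stage 3 (SUM): sum[0..0]=4, sum[0..1]=9, sum[0..2]=10, sum[0..3]=14 -> [4, 9, 10, 14]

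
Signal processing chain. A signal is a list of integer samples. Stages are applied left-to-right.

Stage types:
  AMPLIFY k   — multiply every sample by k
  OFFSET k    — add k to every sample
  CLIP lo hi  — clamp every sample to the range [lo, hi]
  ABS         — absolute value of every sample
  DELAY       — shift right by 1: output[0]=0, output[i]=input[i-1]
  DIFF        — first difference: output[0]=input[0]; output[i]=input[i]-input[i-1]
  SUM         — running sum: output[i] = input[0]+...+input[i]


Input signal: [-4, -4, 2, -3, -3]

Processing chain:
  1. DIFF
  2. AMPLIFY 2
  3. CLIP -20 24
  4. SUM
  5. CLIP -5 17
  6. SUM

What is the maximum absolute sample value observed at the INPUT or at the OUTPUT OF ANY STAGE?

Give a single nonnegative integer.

Answer: 16

Derivation:
Input: [-4, -4, 2, -3, -3] (max |s|=4)
Stage 1 (DIFF): s[0]=-4, -4--4=0, 2--4=6, -3-2=-5, -3--3=0 -> [-4, 0, 6, -5, 0] (max |s|=6)
Stage 2 (AMPLIFY 2): -4*2=-8, 0*2=0, 6*2=12, -5*2=-10, 0*2=0 -> [-8, 0, 12, -10, 0] (max |s|=12)
Stage 3 (CLIP -20 24): clip(-8,-20,24)=-8, clip(0,-20,24)=0, clip(12,-20,24)=12, clip(-10,-20,24)=-10, clip(0,-20,24)=0 -> [-8, 0, 12, -10, 0] (max |s|=12)
Stage 4 (SUM): sum[0..0]=-8, sum[0..1]=-8, sum[0..2]=4, sum[0..3]=-6, sum[0..4]=-6 -> [-8, -8, 4, -6, -6] (max |s|=8)
Stage 5 (CLIP -5 17): clip(-8,-5,17)=-5, clip(-8,-5,17)=-5, clip(4,-5,17)=4, clip(-6,-5,17)=-5, clip(-6,-5,17)=-5 -> [-5, -5, 4, -5, -5] (max |s|=5)
Stage 6 (SUM): sum[0..0]=-5, sum[0..1]=-10, sum[0..2]=-6, sum[0..3]=-11, sum[0..4]=-16 -> [-5, -10, -6, -11, -16] (max |s|=16)
Overall max amplitude: 16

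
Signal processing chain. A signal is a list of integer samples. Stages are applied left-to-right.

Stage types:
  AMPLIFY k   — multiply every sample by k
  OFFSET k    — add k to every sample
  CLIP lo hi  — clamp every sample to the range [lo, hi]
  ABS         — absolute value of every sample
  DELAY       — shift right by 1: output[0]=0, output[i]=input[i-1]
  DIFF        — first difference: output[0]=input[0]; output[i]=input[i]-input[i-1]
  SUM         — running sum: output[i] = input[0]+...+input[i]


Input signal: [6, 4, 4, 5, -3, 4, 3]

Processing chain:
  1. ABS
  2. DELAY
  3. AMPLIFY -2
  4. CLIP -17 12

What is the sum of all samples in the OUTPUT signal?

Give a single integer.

Answer: -52

Derivation:
Input: [6, 4, 4, 5, -3, 4, 3]
Stage 1 (ABS): |6|=6, |4|=4, |4|=4, |5|=5, |-3|=3, |4|=4, |3|=3 -> [6, 4, 4, 5, 3, 4, 3]
Stage 2 (DELAY): [0, 6, 4, 4, 5, 3, 4] = [0, 6, 4, 4, 5, 3, 4] -> [0, 6, 4, 4, 5, 3, 4]
Stage 3 (AMPLIFY -2): 0*-2=0, 6*-2=-12, 4*-2=-8, 4*-2=-8, 5*-2=-10, 3*-2=-6, 4*-2=-8 -> [0, -12, -8, -8, -10, -6, -8]
Stage 4 (CLIP -17 12): clip(0,-17,12)=0, clip(-12,-17,12)=-12, clip(-8,-17,12)=-8, clip(-8,-17,12)=-8, clip(-10,-17,12)=-10, clip(-6,-17,12)=-6, clip(-8,-17,12)=-8 -> [0, -12, -8, -8, -10, -6, -8]
Output sum: -52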